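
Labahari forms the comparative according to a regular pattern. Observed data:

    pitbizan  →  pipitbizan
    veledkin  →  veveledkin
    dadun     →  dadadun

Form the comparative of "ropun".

Every pair shown (pitbizan → pipitbizan, veledkin → veveledkin, dadun → dadadun) follows the same rule: repeat the first consonant+vowel as a prefix.
So ropun → roropun.

roropun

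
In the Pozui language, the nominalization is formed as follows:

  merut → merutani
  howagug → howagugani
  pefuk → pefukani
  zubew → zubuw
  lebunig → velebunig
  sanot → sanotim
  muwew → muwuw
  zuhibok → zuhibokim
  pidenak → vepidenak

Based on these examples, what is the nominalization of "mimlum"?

mimlumani

sanot and merut both end in -t yet inflect differently (sanotim, merutani), so the final letter is not what conditions the rule; the last vowel is.
"mimlum" has last vowel 'u'. The stems whose last vowel is 'u' (howagug → howagugani, merut → merutani, pefuk → pefukani) add -ani.
So mimlum → mimlumani.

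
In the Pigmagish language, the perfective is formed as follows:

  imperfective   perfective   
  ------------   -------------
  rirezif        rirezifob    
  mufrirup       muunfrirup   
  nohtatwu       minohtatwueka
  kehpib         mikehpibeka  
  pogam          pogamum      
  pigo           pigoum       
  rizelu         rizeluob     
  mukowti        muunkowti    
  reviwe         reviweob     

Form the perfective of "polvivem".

rizelu and nohtatwu both end in -u yet inflect differently (rizeluob, minohtatwueka), so the final letter is not what conditions the rule; the first letter is.
"polvivem" begins with p-. The stems beginning with p- (pigo → pigoum, pogam → pogamum) add -um.
So polvivem → polvivemum.

polvivemum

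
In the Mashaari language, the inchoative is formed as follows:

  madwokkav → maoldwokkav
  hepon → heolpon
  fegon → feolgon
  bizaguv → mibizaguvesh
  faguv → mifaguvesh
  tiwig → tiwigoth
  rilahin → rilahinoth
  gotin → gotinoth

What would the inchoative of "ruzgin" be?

madwokkav and bizaguv both end in -v yet inflect differently (maoldwokkav, mibizaguvesh), so the final letter is not what conditions the rule; the last vowel is.
"ruzgin" has last vowel 'i'. The stems whose last vowel is 'i' (tiwig → tiwigoth, rilahin → rilahinoth, gotin → gotinoth) add -oth.
The other patterns: stems whose last vowel is 'a' or 'o' insert -ol- after the first vowel; stems whose last vowel is 'u' add mi- … -esh around the stem.
So ruzgin → ruzginoth.

ruzginoth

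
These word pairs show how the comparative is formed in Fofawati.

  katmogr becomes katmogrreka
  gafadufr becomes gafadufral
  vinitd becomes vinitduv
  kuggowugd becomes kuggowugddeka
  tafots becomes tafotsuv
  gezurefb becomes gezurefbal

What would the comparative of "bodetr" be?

bodetruv

vinitd and kuggowugd both end in -d yet inflect differently (vinitduv, kuggowugddeka), so the final letter is not what conditions the rule; the second-to-last letter is.
"bodetr" has second-to-last letter 't'. The stems whose second-to-last letter is 't' (vinitd → vinitduv, tafots → tafotsuv) add -uv.
So bodetr → bodetruv.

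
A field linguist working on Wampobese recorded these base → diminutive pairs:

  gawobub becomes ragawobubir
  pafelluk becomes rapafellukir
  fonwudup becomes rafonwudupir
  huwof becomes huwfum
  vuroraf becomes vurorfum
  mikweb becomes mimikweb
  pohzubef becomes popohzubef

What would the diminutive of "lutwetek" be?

"lutwetek" has last vowel 'e'. The stems whose last vowel is 'e' (mikweb → mimikweb, pohzubef → popohzubef) repeat the first consonant+vowel as a prefix.
The other patterns: stems whose last vowel is 'u' add ra- … -ir around the stem; stems whose last vowel is 'a' or 'o' delete the last vowel and add -um.
So lutwetek → lulutwetek.

lulutwetek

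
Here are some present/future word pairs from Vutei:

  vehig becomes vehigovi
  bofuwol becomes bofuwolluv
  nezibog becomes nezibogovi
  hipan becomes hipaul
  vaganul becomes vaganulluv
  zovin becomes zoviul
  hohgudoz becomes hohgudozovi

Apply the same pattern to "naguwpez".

naguwpezovi

"naguwpez" ends in -z. The one such stem in the data (hohgudoz → hohgudozovi) adds -ovi, so the same rule applies.
The other patterns: stems ending in -n drop the final letter and add -ul; stems ending in -l double the final consonant and add -uv.
So naguwpez → naguwpezovi.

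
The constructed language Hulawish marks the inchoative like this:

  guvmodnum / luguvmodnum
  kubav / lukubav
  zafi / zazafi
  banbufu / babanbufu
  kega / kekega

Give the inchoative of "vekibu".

kega and kubav both have last vowel 'a' yet inflect differently (kekega, lukubav), so the last vowel is not what conditions the rule; whether the stem ends in a vowel or a consonant is.
"vekibu" ends in a vowel. The stems ending in a vowel (zafi → zazafi, kega → kekega, banbufu → babanbufu) repeat the first consonant+vowel as a prefix.
The other pattern: stems ending in a consonant add the prefix lu-.
So vekibu → vevekibu.

vevekibu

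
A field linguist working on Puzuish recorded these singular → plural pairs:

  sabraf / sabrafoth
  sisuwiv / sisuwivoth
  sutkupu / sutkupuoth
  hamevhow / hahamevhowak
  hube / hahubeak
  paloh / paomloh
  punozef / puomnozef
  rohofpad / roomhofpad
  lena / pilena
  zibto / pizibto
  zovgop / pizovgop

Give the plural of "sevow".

sevowoth

"sevow" begins with s-. The stems beginning with s- (sabraf → sabrafoth, sisuwiv → sisuwivoth, sutkupu → sutkupuoth) add -oth.
So sevow → sevowoth.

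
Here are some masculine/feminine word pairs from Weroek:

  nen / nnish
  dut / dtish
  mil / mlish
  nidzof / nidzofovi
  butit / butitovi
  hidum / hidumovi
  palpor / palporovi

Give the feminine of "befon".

dut and butit both end in -t yet inflect differently (dtish, butitovi), so the final letter is not what conditions the rule; the number of vowels is.
"befon" has 2 vowels. The stems with 2 vowels (nidzof → nidzofovi, butit → butitovi, hidum → hidumovi) add -ovi.
So befon → befonovi.

befonovi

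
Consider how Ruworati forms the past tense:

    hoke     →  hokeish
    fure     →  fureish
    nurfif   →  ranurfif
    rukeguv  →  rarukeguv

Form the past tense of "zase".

hoke and nurfif both have 2 vowels yet inflect differently (hokeish, ranurfif), so the number of vowels is not what conditions the rule; whether the stem ends in a vowel or a consonant is.
"zase" ends in a vowel. The stems ending in a vowel (hoke → hokeish, fure → fureish) add -ish.
The other pattern: stems ending in a consonant add the prefix ra-.
So zase → zaseish.

zaseish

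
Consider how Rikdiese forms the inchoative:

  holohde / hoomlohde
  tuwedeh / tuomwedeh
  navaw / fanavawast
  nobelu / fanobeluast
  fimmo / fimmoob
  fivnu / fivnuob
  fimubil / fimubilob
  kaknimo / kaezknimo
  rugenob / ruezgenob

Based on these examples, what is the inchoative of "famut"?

nobelu and fivnu both end in -u yet inflect differently (fanobeluast, fivnuob), so the final letter is not what conditions the rule; the first letter is.
"famut" begins with f-. The stems beginning with f- (fimmo → fimmoob, fivnu → fivnuob, fimubil → fimubilob) add -ob.
The other patterns: stems beginning with h- or t- insert -om- after the first vowel; stems beginning with n- add fa- … -ast around the stem; stems beginning with k- or r- insert -ez- after the first vowel.
So famut → famutob.

famutob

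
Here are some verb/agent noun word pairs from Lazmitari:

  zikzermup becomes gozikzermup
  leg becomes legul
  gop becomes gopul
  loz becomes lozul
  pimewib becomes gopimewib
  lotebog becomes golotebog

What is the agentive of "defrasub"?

godefrasub

lotebog and leg both end in -g yet inflect differently (golotebog, legul), so the final letter is not what conditions the rule; the number of vowels is.
"defrasub" has 3 vowels. The stems with 3 vowels (zikzermup → gozikzermup, lotebog → golotebog, pimewib → gopimewib) add the prefix go-.
So defrasub → godefrasub.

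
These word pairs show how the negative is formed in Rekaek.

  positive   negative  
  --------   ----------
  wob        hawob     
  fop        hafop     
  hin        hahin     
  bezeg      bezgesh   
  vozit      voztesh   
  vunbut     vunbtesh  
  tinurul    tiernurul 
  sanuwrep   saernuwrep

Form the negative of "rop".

harop

fop and sanuwrep both end in -p yet inflect differently (hafop, saernuwrep), so the final letter is not what conditions the rule; the number of vowels is.
"rop" has 1 vowel. The stems with 1 vowel (wob → hawob, fop → hafop, hin → hahin) add the prefix ha-.
So rop → harop.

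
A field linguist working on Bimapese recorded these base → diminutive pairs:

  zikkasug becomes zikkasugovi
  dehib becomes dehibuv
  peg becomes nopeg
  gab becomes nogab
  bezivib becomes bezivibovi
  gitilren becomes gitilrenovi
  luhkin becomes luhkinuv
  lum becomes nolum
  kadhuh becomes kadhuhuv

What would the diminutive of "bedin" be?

bedinuv

gab and dehib both end in -b yet inflect differently (nogab, dehibuv), so the final letter is not what conditions the rule; the number of vowels is.
"bedin" has 2 vowels. The stems with 2 vowels (luhkin → luhkinuv, dehib → dehibuv, kadhuh → kadhuhuv) add -uv.
The other patterns: stems with 1 vowel add the prefix no-; stems with 3 vowels add -ovi.
So bedin → bedinuv.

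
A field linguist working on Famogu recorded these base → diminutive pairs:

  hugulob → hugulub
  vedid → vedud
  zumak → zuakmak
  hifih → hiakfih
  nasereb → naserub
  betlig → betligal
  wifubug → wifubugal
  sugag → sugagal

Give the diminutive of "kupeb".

kupub

"kupeb" ends in -b. The stems ending in -b (nasereb → naserub, hugulob → hugulub) change the last vowel to 'u'.
So kupeb → kupub.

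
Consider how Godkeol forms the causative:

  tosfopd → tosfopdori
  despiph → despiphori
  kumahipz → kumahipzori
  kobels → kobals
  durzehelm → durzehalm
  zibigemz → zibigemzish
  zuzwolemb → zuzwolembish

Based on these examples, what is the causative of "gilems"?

gilemsish

kumahipz and zibigemz both end in -z yet inflect differently (kumahipzori, zibigemzish), so the final letter is not what conditions the rule; the second-to-last letter is.
"gilems" has second-to-last letter 'm'. The stems whose second-to-last letter is 'm' (zibigemz → zibigemzish, zuzwolemb → zuzwolembish) add -ish.
The other patterns: stems whose second-to-last letter is 'p' add -ori; stems whose second-to-last letter is 'l' change the last vowel to 'a'.
So gilems → gilemsish.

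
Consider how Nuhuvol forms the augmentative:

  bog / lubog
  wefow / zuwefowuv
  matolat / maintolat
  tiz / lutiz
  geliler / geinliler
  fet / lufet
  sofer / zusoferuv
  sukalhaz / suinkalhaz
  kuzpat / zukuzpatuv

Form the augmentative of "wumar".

fet and kuzpat both end in -t yet inflect differently (lufet, zukuzpatuv), so the final letter is not what conditions the rule; the number of vowels is.
"wumar" has 2 vowels. The stems with 2 vowels (wefow → zuwefowuv, kuzpat → zukuzpatuv, sofer → zusoferuv) add zu- … -uv around the stem.
The other patterns: stems with 1 vowel add the prefix lu-; stems with 3 vowels insert -in- after the first vowel.
So wumar → zuwumaruv.

zuwumaruv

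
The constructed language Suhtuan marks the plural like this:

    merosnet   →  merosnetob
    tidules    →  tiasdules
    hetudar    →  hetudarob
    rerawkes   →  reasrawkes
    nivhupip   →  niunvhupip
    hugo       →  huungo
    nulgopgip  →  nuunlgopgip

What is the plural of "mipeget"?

mipegetob

tidules and merosnet both have last vowel 'e' yet inflect differently (tiasdules, merosnetob), so the last vowel is not what conditions the rule; the final letter is.
"mipeget" ends in -t. The one such stem in the data (merosnet → merosnetob) adds -ob, so the same rule applies.
The other patterns: stems ending in -o or -p insert -un- after the first vowel; stems ending in -s insert -as- after the first vowel.
So mipeget → mipegetob.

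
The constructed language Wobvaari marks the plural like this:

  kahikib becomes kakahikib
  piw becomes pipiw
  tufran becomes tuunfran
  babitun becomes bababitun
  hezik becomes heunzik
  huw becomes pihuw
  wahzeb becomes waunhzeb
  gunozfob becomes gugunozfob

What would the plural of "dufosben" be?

wahzeb and gunozfob both end in -b yet inflect differently (waunhzeb, gugunozfob), so the final letter is not what conditions the rule; the number of vowels is.
"dufosben" has 3 vowels. The stems with 3 vowels (gunozfob → gugunozfob, kahikib → kakahikib, babitun → bababitun) repeat the first consonant+vowel as a prefix.
The other patterns: stems with 1 vowel add the prefix pi-; stems with 2 vowels insert -un- after the first vowel.
So dufosben → dudufosben.

dudufosben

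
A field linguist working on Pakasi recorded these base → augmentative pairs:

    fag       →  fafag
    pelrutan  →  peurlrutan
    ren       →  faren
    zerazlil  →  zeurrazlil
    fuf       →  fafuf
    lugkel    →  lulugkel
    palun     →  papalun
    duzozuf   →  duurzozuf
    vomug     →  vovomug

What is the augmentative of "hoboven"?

ren and palun both end in -n yet inflect differently (faren, papalun), so the final letter is not what conditions the rule; the number of vowels is.
"hoboven" has 3 vowels. The stems with 3 vowels (zerazlil → zeurrazlil, pelrutan → peurlrutan, duzozuf → duurzozuf) insert -ur- after the first vowel.
So hoboven → hourboven.

hourboven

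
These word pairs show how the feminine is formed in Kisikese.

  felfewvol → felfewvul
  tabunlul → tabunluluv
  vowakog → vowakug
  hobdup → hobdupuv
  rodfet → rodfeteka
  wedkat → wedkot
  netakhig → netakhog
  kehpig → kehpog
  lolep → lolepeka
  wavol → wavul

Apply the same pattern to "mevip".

mevop

hobdup and lolep both end in -p yet inflect differently (hobdupuv, lolepeka), so the final letter is not what conditions the rule; the last vowel is.
"mevip" has last vowel 'i'. The stems whose last vowel is 'i' (kehpig → kehpog, netakhig → netakhog) change the last vowel to 'o'.
The other patterns: stems whose last vowel is 'u' add -uv; stems whose last vowel is 'e' add -eka; stems whose last vowel is 'o' change the last vowel to 'u'.
So mevip → mevop.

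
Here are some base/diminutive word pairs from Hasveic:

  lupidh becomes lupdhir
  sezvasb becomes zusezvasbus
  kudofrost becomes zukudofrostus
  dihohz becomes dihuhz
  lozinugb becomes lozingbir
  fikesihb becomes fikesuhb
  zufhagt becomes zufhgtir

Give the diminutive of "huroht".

huruht

"huroht" has second-to-last letter 'h'. The stems whose second-to-last letter is 'h' (fikesihb → fikesuhb, dihohz → dihuhz) change the last vowel to 'u'.
So huroht → huruht.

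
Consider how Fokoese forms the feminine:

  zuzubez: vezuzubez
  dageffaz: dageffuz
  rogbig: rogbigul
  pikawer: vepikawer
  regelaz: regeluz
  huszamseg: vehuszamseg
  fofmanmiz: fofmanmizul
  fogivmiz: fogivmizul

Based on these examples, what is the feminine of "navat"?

dageffaz and zuzubez both end in -z yet inflect differently (dageffuz, vezuzubez), so the final letter is not what conditions the rule; the last vowel is.
"navat" has last vowel 'a'. The stems whose last vowel is 'a' (dageffaz → dageffuz, regelaz → regeluz) change the last vowel to 'u'.
The other patterns: stems whose last vowel is 'e' add the prefix ve-; stems whose last vowel is 'i' add -ul.
So navat → navut.

navut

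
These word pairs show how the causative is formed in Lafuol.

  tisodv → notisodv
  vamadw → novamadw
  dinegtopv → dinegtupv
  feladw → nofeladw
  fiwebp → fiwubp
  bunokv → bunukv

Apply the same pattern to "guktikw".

guktukw

tisodv and bunokv both end in -v yet inflect differently (notisodv, bunukv), so the final letter is not what conditions the rule; the second-to-last letter is.
"guktikw" has second-to-last letter 'k'. The one such stem in the data (bunokv → bunukv) changes the last vowel to 'u' (as do fiwebp, dinegtopv), so the same rule applies.
The other pattern: stems whose second-to-last letter is 'd' add the prefix no-.
So guktikw → guktukw.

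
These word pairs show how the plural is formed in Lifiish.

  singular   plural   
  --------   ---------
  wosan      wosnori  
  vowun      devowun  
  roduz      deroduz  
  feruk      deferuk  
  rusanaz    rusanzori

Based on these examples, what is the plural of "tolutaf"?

"tolutaf" has last vowel 'a'. The stems whose last vowel is 'a' (rusanaz → rusanzori, wosan → wosnori) delete the last vowel and add -ori.
The other pattern: stems whose last vowel is 'u' add the prefix de-.
So tolutaf → tolutfori.

tolutfori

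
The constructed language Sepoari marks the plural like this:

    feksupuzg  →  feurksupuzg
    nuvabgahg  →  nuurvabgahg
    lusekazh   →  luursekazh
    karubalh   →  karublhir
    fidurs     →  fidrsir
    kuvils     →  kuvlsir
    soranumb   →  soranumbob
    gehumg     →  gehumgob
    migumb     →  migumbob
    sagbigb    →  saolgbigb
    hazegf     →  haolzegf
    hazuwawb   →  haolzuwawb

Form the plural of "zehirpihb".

zeurhirpihb

lusekazh and karubalh both end in -h yet inflect differently (luursekazh, karublhir), so the final letter is not what conditions the rule; the second-to-last letter is.
"zehirpihb" has second-to-last letter 'h'. The one such stem in the data (nuvabgahg → nuurvabgahg) inserts -ur- after the first vowel (as do feksupuzg, lusekazh), so the same rule applies.
So zehirpihb → zeurhirpihb.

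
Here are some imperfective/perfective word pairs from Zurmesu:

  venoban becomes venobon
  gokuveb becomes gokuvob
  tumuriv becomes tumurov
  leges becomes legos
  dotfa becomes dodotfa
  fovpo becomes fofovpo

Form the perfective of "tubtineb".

tubtinob

"tubtineb" ends in a consonant. The stems ending in a consonant (venoban → venobon, gokuveb → gokuvob, tumuriv → tumurov) change the last vowel to 'o'.
The other pattern: stems ending in a vowel repeat the first consonant+vowel as a prefix.
So tubtineb → tubtinob.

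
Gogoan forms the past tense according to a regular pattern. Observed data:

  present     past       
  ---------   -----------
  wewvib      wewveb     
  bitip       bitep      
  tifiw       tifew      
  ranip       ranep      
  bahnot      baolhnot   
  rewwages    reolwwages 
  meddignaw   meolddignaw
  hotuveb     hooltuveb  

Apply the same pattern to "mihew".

tifiw and meddignaw both end in -w yet inflect differently (tifew, meolddignaw), so the final letter is not what conditions the rule; the last vowel is.
"mihew" has last vowel 'e'. The stems whose last vowel is 'e' (rewwages → reolwwages, hotuveb → hooltuveb) insert -ol- after the first vowel.
The other pattern: stems whose last vowel is 'i' change the last vowel to 'e'.
So mihew → miolhew.

miolhew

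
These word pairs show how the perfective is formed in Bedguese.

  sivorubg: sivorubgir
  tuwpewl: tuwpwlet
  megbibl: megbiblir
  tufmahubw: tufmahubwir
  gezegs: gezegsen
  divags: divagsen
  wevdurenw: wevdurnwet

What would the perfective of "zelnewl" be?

zelnwlet

tufmahubw and wevdurenw both end in -w yet inflect differently (tufmahubwir, wevdurnwet), so the final letter is not what conditions the rule; the second-to-last letter is.
"zelnewl" has second-to-last letter 'w'. The one such stem in the data (tuwpewl → tuwpwlet) deletes the last vowel and adds -et (as does wevdurenw), so the same rule applies.
So zelnewl → zelnwlet.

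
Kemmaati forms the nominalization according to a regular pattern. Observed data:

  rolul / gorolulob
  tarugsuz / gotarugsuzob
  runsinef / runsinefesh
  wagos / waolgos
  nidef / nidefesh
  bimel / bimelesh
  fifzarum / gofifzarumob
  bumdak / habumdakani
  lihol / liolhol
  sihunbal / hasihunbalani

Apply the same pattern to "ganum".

goganumob

rolul and bimel both end in -l yet inflect differently (gorolulob, bimelesh), so the final letter is not what conditions the rule; the last vowel is.
"ganum" has last vowel 'u'. The stems whose last vowel is 'u' (rolul → gorolulob, fifzarum → gofifzarumob, tarugsuz → gotarugsuzob) add go- … -ob around the stem.
So ganum → goganumob.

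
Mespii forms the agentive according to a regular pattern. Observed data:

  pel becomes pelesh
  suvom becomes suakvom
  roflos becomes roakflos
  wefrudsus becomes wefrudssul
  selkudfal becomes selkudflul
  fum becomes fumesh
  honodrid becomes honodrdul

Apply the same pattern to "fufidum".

fufidmul

fum and suvom both end in -m yet inflect differently (fumesh, suakvom), so the final letter is not what conditions the rule; the number of vowels is.
"fufidum" has 3 vowels. The stems with 3 vowels (wefrudsus → wefrudssul, selkudfal → selkudflul, honodrid → honodrdul) delete the last vowel and add -ul.
The other patterns: stems with 1 vowel add -esh; stems with 2 vowels insert -ak- after the first vowel.
So fufidum → fufidmul.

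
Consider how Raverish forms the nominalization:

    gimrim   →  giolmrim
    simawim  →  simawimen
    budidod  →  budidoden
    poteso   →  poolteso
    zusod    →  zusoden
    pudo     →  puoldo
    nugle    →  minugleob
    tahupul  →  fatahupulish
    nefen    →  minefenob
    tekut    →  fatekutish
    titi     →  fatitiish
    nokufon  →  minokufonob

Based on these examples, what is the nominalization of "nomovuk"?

minomovukob

gimrim and simawim both end in -m yet inflect differently (giolmrim, simawimen), so the final letter is not what conditions the rule; the first letter is.
"nomovuk" begins with n-. The stems beginning with n- (nefen → minefenob, nugle → minugleob, nokufon → minokufonob) add mi- … -ob around the stem.
So nomovuk → minomovukob.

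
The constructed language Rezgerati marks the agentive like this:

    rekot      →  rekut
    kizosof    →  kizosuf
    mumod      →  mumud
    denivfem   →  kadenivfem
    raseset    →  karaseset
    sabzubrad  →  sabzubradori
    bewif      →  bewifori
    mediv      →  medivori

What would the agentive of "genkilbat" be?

genkilbatori

rekot and raseset both end in -t yet inflect differently (rekut, karaseset), so the final letter is not what conditions the rule; the last vowel is.
"genkilbat" has last vowel 'a'. The one such stem in the data (sabzubrad → sabzubradori) adds -ori, so the same rule applies.
So genkilbat → genkilbatori.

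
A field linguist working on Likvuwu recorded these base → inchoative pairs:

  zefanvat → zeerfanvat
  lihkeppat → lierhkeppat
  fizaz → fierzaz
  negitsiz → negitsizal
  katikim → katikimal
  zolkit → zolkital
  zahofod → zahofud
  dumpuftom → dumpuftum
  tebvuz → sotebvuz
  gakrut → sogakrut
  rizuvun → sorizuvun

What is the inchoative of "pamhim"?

pamhimal

fizaz and negitsiz both end in -z yet inflect differently (fierzaz, negitsizal), so the final letter is not what conditions the rule; the last vowel is.
"pamhim" has last vowel 'i'. The stems whose last vowel is 'i' (negitsiz → negitsizal, katikim → katikimal, zolkit → zolkital) add -al.
The other patterns: stems whose last vowel is 'a' insert -er- after the first vowel; stems whose last vowel is 'o' change the last vowel to 'u'; stems whose last vowel is 'u' add the prefix so-.
So pamhim → pamhimal.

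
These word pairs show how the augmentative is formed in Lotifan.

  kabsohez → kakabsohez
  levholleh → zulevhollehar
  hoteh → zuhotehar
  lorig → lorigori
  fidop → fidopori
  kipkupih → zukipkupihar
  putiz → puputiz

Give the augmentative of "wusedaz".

wuwusedaz

kipkupih and putiz both have last vowel 'i' yet inflect differently (zukipkupihar, puputiz), so the last vowel is not what conditions the rule; the final letter is.
"wusedaz" ends in -z. The stems ending in -z (putiz → puputiz, kabsohez → kakabsohez) repeat the first consonant+vowel as a prefix.
The other patterns: stems ending in -h add zu- … -ar around the stem; stems ending in -g or -p add -ori.
So wusedaz → wuwusedaz.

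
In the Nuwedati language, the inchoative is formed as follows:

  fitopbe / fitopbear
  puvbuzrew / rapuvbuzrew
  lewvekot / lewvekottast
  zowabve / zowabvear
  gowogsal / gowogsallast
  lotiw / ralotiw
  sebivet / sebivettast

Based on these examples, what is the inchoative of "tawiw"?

"tawiw" ends in -w. The stems ending in -w (puvbuzrew → rapuvbuzrew, lotiw → ralotiw) add the prefix ra-.
The other patterns: stems ending in -e add -ar; stems ending in -l or -t double the final consonant and add -ast.
So tawiw → ratawiw.

ratawiw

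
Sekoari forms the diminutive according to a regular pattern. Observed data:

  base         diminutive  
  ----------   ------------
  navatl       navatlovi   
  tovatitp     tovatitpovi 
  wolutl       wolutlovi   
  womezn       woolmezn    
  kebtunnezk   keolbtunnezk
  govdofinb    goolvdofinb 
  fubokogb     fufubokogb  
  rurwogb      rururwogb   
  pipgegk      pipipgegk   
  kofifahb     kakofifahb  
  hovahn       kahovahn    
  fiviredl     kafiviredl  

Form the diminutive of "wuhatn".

wuhatnovi

govdofinb and fubokogb both end in -b yet inflect differently (goolvdofinb, fufubokogb), so the final letter is not what conditions the rule; the second-to-last letter is.
"wuhatn" has second-to-last letter 't'. The stems whose second-to-last letter is 't' (navatl → navatlovi, tovatitp → tovatitpovi, wolutl → wolutlovi) add -ovi.
So wuhatn → wuhatnovi.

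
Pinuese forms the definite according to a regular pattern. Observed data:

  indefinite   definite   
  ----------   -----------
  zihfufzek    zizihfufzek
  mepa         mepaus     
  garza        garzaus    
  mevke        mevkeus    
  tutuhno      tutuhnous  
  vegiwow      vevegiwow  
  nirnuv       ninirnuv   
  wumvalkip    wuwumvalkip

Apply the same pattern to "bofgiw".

zihfufzek and mevke both have last vowel 'e' yet inflect differently (zizihfufzek, mevkeus), so the last vowel is not what conditions the rule; whether the stem ends in a vowel or a consonant is.
"bofgiw" ends in a consonant. The stems ending in a consonant (vegiwow → vevegiwow, nirnuv → ninirnuv, wumvalkip → wuwumvalkip) repeat the first consonant+vowel as a prefix.
The other pattern: stems ending in a vowel add -us.
So bofgiw → bobofgiw.

bobofgiw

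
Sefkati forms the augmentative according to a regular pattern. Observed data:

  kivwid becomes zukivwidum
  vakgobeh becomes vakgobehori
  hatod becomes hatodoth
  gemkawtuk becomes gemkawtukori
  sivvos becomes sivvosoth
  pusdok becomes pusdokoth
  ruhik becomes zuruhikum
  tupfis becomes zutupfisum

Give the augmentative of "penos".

penosoth

sivvos and tupfis both end in -s yet inflect differently (sivvosoth, zutupfisum), so the final letter is not what conditions the rule; the last vowel is.
"penos" has last vowel 'o'. The stems whose last vowel is 'o' (pusdok → pusdokoth, sivvos → sivvosoth, hatod → hatodoth) add -oth.
The other patterns: stems whose last vowel is 'i' add zu- … -um around the stem; stems whose last vowel is 'e' or 'u' add -ori.
So penos → penosoth.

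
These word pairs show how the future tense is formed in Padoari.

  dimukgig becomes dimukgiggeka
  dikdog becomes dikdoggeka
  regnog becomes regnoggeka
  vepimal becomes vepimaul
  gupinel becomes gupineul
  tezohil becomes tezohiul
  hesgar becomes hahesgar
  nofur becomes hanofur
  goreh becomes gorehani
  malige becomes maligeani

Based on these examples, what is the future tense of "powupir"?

dimukgig and tezohil both have last vowel 'i' yet inflect differently (dimukgiggeka, tezohiul), so the last vowel is not what conditions the rule; the final letter is.
"powupir" ends in -r. The stems ending in -r (hesgar → hahesgar, nofur → hanofur) add the prefix ha-.
The other patterns: stems ending in -g double the final consonant and add -eka; stems ending in -l drop the final letter and add -ul; stems ending in -e or -h add -ani.
So powupir → hapowupir.

hapowupir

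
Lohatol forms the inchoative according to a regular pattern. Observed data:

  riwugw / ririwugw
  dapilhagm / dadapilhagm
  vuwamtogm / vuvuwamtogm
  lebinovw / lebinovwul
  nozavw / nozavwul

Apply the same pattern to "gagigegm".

gagagigegm

riwugw and lebinovw both end in -w yet inflect differently (ririwugw, lebinovwul), so the final letter is not what conditions the rule; the second-to-last letter is.
"gagigegm" has second-to-last letter 'g'. The stems whose second-to-last letter is 'g' (riwugw → ririwugw, dapilhagm → dadapilhagm, vuwamtogm → vuvuwamtogm) repeat the first consonant+vowel as a prefix.
So gagigegm → gagagigegm.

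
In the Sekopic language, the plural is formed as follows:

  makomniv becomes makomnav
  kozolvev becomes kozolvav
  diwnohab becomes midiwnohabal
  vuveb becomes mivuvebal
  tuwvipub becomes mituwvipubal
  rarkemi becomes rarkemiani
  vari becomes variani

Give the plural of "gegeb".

migegebal

kozolvev and vuveb both have last vowel 'e' yet inflect differently (kozolvav, mivuvebal), so the last vowel is not what conditions the rule; the final letter is.
"gegeb" ends in -b. The stems ending in -b (diwnohab → midiwnohabal, vuveb → mivuvebal, tuwvipub → mituwvipubal) add mi- … -al around the stem.
The other patterns: stems ending in -v change the last vowel to 'a'; stems ending in -i add -ani.
So gegeb → migegebal.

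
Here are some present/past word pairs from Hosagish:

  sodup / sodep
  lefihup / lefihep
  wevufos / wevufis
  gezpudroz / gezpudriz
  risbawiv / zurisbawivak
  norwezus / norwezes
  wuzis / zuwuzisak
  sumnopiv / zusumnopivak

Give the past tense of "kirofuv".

wuzis and norwezus both end in -s yet inflect differently (zuwuzisak, norwezes), so the final letter is not what conditions the rule; the last vowel is.
"kirofuv" has last vowel 'u'. The stems whose last vowel is 'u' (norwezus → norwezes, lefihup → lefihep, sodup → sodep) change the last vowel to 'e'.
The other patterns: stems whose last vowel is 'i' add zu- … -ak around the stem; stems whose last vowel is 'o' change the last vowel to 'i'.
So kirofuv → kirofev.

kirofev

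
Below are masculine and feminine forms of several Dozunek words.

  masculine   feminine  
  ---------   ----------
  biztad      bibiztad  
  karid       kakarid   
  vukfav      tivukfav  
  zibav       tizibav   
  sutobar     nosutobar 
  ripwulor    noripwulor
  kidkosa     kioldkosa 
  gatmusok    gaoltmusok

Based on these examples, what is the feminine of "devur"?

nodevur

"devur" ends in -r. The stems ending in -r (sutobar → nosutobar, ripwulor → noripwulor) add the prefix no-.
The other patterns: stems ending in -d repeat the first consonant+vowel as a prefix; stems ending in -v add the prefix ti-; stems ending in -a or -k insert -ol- after the first vowel.
So devur → nodevur.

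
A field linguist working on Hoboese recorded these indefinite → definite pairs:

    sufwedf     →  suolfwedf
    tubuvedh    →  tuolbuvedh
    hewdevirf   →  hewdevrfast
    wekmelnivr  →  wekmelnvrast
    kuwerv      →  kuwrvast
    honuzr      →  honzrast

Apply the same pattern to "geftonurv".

"geftonurv" has second-to-last letter 'r'. The stems whose second-to-last letter is 'r' (hewdevirf → hewdevrfast, kuwerv → kuwrvast) delete the last vowel and add -ast.
The other pattern: stems whose second-to-last letter is 'd' insert -ol- after the first vowel.
So geftonurv → geftonrvast.

geftonrvast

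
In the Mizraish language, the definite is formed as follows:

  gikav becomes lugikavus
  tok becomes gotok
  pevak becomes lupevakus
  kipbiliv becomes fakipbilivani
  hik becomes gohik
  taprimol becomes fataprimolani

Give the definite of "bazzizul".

hik and pevak both end in -k yet inflect differently (gohik, lupevakus), so the final letter is not what conditions the rule; the number of vowels is.
"bazzizul" has 3 vowels. The stems with 3 vowels (kipbiliv → fakipbilivani, taprimol → fataprimolani) add fa- … -ani around the stem.
So bazzizul → fabazzizulani.

fabazzizulani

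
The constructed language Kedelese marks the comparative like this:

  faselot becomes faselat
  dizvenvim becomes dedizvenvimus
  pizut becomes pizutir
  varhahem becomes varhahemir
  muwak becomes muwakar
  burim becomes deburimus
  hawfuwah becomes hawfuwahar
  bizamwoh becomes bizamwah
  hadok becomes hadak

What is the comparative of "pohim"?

depohimus

hadok and muwak both end in -k yet inflect differently (hadak, muwakar), so the final letter is not what conditions the rule; the last vowel is.
"pohim" has last vowel 'i'. The stems whose last vowel is 'i' (dizvenvim → dedizvenvimus, burim → deburimus) add de- … -us around the stem.
The other patterns: stems whose last vowel is 'o' change the last vowel to 'a'; stems whose last vowel is 'a' add -ar; stems whose last vowel is 'e' or 'u' add -ir.
So pohim → depohimus.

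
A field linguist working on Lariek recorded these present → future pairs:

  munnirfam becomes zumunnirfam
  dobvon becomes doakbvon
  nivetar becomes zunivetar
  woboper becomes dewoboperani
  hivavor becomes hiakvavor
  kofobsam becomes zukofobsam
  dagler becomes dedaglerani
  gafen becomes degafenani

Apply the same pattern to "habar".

zuhabar

dagler and nivetar both end in -r yet inflect differently (dedaglerani, zunivetar), so the final letter is not what conditions the rule; the last vowel is.
"habar" has last vowel 'a'. The stems whose last vowel is 'a' (munnirfam → zumunnirfam, nivetar → zunivetar, kofobsam → zukofobsam) add the prefix zu-.
So habar → zuhabar.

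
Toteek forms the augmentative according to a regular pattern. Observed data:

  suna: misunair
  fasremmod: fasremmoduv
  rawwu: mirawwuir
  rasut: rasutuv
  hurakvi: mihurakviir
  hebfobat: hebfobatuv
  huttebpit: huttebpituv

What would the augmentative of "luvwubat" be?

luvwubatuv

suna and hebfobat both have last vowel 'a' yet inflect differently (misunair, hebfobatuv), so the last vowel is not what conditions the rule; whether the stem ends in a vowel or a consonant is.
"luvwubat" ends in a consonant. The stems ending in a consonant (hebfobat → hebfobatuv, rasut → rasutuv, huttebpit → huttebpituv) add -uv.
The other pattern: stems ending in a vowel add mi- … -ir around the stem.
So luvwubat → luvwubatuv.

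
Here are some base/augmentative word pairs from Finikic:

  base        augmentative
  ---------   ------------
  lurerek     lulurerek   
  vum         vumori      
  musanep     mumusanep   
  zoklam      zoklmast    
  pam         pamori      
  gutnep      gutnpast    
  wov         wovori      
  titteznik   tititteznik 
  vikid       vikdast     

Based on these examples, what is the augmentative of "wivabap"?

wiwivabap

pam and zoklam both end in -m yet inflect differently (pamori, zoklmast), so the final letter is not what conditions the rule; the number of vowels is.
"wivabap" has 3 vowels. The stems with 3 vowels (musanep → mumusanep, titteznik → tititteznik, lurerek → lulurerek) repeat the first consonant+vowel as a prefix.
The other patterns: stems with 1 vowel add -ori; stems with 2 vowels delete the last vowel and add -ast.
So wivabap → wiwivabap.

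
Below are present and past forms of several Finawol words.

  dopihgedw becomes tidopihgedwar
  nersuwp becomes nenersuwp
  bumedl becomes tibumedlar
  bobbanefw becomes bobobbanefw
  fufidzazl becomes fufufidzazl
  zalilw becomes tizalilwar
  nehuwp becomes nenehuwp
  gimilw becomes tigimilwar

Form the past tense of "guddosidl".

bumedl and fufidzazl both end in -l yet inflect differently (tibumedlar, fufufidzazl), so the final letter is not what conditions the rule; the second-to-last letter is.
"guddosidl" has second-to-last letter 'd'. The stems whose second-to-last letter is 'd' (dopihgedw → tidopihgedwar, bumedl → tibumedlar) add ti- … -ar around the stem.
So guddosidl → tiguddosidlar.

tiguddosidlar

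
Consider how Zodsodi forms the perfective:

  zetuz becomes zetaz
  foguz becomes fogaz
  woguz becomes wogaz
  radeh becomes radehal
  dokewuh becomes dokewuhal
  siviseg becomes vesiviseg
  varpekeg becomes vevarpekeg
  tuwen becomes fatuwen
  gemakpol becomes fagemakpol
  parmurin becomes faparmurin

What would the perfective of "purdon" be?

zetuz and dokewuh both have last vowel 'u' yet inflect differently (zetaz, dokewuhal), so the last vowel is not what conditions the rule; the final letter is.
"purdon" ends in -n. The stems ending in -n (tuwen → fatuwen, parmurin → faparmurin) add the prefix fa-.
The other patterns: stems ending in -z change the last vowel to 'a'; stems ending in -h add -al; stems ending in -g add the prefix ve-.
So purdon → fapurdon.

fapurdon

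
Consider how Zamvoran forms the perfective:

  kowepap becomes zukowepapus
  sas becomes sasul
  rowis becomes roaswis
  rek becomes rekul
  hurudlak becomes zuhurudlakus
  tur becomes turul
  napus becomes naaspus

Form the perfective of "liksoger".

sas and napus both end in -s yet inflect differently (sasul, naaspus), so the final letter is not what conditions the rule; the number of vowels is.
"liksoger" has 3 vowels. The stems with 3 vowels (hurudlak → zuhurudlakus, kowepap → zukowepapus) add zu- … -us around the stem.
So liksoger → zuliksogerus.

zuliksogerus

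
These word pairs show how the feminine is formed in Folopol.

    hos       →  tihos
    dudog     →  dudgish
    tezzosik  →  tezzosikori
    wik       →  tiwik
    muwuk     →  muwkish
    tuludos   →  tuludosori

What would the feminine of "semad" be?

semdish

wik and muwuk both end in -k yet inflect differently (tiwik, muwkish), so the final letter is not what conditions the rule; the number of vowels is.
"semad" has 2 vowels. The stems with 2 vowels (dudog → dudgish, muwuk → muwkish) delete the last vowel and add -ish.
The other patterns: stems with 1 vowel add the prefix ti-; stems with 3 vowels add -ori.
So semad → semdish.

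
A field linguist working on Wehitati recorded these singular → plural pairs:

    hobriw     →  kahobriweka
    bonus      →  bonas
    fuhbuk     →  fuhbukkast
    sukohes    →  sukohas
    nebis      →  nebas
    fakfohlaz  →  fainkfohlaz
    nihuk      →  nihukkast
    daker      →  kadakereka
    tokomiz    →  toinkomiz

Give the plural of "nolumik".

nolumikkast

"nolumik" ends in -k. The stems ending in -k (fuhbuk → fuhbukkast, nihuk → nihukkast) double the final consonant and add -ast.
The other patterns: stems ending in -s change the last vowel to 'a'; stems ending in -z insert -in- after the first vowel; stems ending in -r or -w add ka- … -eka around the stem.
So nolumik → nolumikkast.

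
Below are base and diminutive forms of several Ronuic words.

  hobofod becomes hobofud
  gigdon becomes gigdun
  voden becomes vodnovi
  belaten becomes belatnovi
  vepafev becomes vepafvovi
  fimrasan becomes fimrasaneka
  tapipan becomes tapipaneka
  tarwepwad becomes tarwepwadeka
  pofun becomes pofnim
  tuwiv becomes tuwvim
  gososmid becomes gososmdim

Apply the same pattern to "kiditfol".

gigdon and voden both end in -n yet inflect differently (gigdun, vodnovi), so the final letter is not what conditions the rule; the last vowel is.
"kiditfol" has last vowel 'o'. The stems whose last vowel is 'o' (hobofod → hobofud, gigdon → gigdun) change the last vowel to 'u'.
The other patterns: stems whose last vowel is 'e' delete the last vowel and add -ovi; stems whose last vowel is 'a' add -eka; stems whose last vowel is 'i' or 'u' delete the last vowel and add -im.
So kiditfol → kiditful.

kiditful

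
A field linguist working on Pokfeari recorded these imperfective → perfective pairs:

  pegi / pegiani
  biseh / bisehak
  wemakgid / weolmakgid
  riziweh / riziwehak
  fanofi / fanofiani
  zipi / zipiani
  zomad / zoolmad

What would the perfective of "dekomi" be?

dekomiani

wemakgid and zipi both have last vowel 'i' yet inflect differently (weolmakgid, zipiani), so the last vowel is not what conditions the rule; the final letter is.
"dekomi" ends in -i. The stems ending in -i (zipi → zipiani, pegi → pegiani, fanofi → fanofiani) add -ani.
The other patterns: stems ending in -d insert -ol- after the first vowel; stems ending in -h add -ak.
So dekomi → dekomiani.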